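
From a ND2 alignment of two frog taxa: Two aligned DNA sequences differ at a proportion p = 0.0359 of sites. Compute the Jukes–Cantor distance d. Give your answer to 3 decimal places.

0.037

d = −(3/4) ln(1 − 4p/3) = −0.75 ln(1 − 0.047867) = −0.75 ln(0.952133)
  = −0.75 × (-0.049051) = 0.036788 substitutions/site.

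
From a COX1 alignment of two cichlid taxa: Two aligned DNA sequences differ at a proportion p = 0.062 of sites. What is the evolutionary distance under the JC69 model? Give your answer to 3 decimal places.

0.065

d = −(3/4) ln(1 − 4p/3) = −0.75 ln(1 − 0.082667) = −0.75 ln(0.917333)
  = −0.75 × (-0.086285) = 0.064714 substitutions/site.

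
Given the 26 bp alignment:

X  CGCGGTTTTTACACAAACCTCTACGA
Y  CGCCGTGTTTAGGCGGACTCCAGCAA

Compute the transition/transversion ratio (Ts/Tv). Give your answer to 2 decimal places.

1.75

Transitions are A↔G and C↔T; transversions are all other mismatches.
Transitions: 7. Transversions: 4.
R = 7/4 = 1.75.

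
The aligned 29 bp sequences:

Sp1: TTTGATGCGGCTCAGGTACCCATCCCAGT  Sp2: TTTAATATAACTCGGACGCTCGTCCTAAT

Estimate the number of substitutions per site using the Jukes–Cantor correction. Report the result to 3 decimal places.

The sequences differ at 13 of 29 sites, so p = 13/29 ≈ 0.448276.
d = −(3/4) ln(1 − 4p/3) = −0.75 ln(1 − 0.597701) = −0.75 ln(0.402299)
  = −0.75 × (-0.910560) = 0.682920 substitutions/site.

0.683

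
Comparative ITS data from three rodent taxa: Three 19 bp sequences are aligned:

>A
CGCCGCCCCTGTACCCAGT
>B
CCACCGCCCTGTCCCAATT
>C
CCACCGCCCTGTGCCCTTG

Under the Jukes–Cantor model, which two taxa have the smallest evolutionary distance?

A–B: 7/19 differ, p = 0.368, d = 0.507.
A–C: 8/19 differ, p = 0.421, d = 0.618.
B–C: 4/19 differ, p = 0.211, d = 0.247.
The smallest distance is between B and C.

B and C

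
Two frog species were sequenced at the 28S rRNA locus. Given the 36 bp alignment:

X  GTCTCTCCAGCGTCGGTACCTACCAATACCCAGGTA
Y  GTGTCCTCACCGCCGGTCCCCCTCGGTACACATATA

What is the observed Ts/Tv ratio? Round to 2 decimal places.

Transitions are A↔G and C↔T; transversions are all other mismatches.
Transitions: 8. Transversions: 6.
R = 8/6 = 1.333333… ≈ 1.33 (to 2 d.p.).

1.33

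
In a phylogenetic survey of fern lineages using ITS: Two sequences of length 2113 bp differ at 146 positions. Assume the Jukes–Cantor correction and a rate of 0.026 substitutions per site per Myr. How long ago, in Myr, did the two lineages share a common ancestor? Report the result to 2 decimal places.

1.39

p = 146/2113 ≈ 0.069096.
d = −(3/4) ln(1 − 4p/3) = −0.75 ln(1 − 0.092128) = −0.75 ln(0.907872)
  = −0.75 × (-0.096652) = 0.072489 substitutions/site.
Under a molecular clock d = 2μt, so t = d/(2μ) = 0.072489 / (2 × 0.026) = 1.39 Myr.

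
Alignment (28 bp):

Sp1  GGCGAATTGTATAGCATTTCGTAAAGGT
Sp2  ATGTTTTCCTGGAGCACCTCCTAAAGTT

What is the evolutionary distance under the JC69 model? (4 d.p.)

The sequences differ at 14 of 28 sites, so p = 14/28 = 0.5.
d = −(3/4) ln(1 − 4p/3) = −0.75 ln(1 − 0.666667) = −0.75 ln(0.333333)
  = −0.75 × (-1.098613) = 0.823960 substitutions/site.

0.8240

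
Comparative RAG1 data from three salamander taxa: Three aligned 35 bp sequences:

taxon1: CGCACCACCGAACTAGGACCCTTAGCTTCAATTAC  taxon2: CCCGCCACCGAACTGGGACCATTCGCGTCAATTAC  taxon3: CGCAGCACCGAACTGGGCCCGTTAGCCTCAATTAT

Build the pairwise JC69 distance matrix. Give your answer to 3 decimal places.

taxon1–taxon2: 6/35 sites differ → p ≈ 0.171429, d = −0.75 ln(1 − 0.228572) = 0.194634 ≈ 0.195.
taxon1–taxon3: 6/35 sites differ → p ≈ 0.171429, d = −0.75 ln(1 − 0.228572) = 0.194634 ≈ 0.195.
taxon2–taxon3: 8/35 sites differ → p ≈ 0.228571, d = −0.75 ln(1 − 0.304761) = 0.272625 ≈ 0.273.

d(taxon1,taxon2) = 0.195, d(taxon1,taxon3) = 0.195, d(taxon2,taxon3) = 0.273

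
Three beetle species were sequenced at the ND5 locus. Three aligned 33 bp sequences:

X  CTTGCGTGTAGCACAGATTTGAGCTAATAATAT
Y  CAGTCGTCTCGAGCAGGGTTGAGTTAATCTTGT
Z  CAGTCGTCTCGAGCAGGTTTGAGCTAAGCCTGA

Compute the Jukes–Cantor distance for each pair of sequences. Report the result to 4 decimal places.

X–Y: 13/33 sites differ → p ≈ 0.393939, d = −0.75 ln(1 − 0.525252) = 0.558728 ≈ 0.5587.
X–Z: 13/33 sites differ → p ≈ 0.393939, d = −0.75 ln(1 − 0.525252) = 0.558728 ≈ 0.5587.
Y–Z: 5/33 sites differ → p ≈ 0.151515, d = −0.75 ln(1 − 0.20202) = 0.169254 ≈ 0.1693.

d(X,Y) = 0.5587, d(X,Z) = 0.5587, d(Y,Z) = 0.1693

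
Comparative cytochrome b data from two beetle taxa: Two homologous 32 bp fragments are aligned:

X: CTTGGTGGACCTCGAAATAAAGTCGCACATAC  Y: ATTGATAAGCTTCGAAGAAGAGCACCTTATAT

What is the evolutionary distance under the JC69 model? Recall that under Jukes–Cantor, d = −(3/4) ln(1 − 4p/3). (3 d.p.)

0.736

The sequences differ at 15 of 32 sites, so p = 15/32 = 0.46875.
d = −(3/4) ln(1 − 4p/3) = −0.75 ln(1 − 0.625) = −0.75 ln(0.375)
  = −0.75 × (-0.980829) = 0.735622 substitutions/site.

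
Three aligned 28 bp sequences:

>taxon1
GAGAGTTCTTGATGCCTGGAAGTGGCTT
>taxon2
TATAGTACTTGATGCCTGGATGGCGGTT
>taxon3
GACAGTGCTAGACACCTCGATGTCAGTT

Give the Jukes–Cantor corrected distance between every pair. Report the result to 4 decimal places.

taxon1–taxon2: 7/28 sites differ → p = 0.25, d = −0.75 ln(1 − 0.333333) = 0.304098 ≈ 0.3041.
taxon1–taxon3: 10/28 sites differ → p ≈ 0.357143, d = −0.75 ln(1 − 0.476191) = 0.484971 ≈ 0.4850.
taxon2–taxon3: 9/28 sites differ → p ≈ 0.321429, d = −0.75 ln(1 − 0.428572) = 0.419713 ≈ 0.4197.

d(taxon1,taxon2) = 0.3041, d(taxon1,taxon3) = 0.4850, d(taxon2,taxon3) = 0.4197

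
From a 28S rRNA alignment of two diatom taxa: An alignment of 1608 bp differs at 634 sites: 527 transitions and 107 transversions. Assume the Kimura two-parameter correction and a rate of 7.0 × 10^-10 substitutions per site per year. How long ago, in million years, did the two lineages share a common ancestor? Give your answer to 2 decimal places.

P = 527/1608 ≈ 0.327736 and Q = 107/1608 ≈ 0.066542.
Under the Kimura two-parameter model, d = −½ ln(1 − 2P − Q) − ¼ ln(1 − 2Q).
1 − 2P − Q = 0.277986, giving −½ ln(0.277986) = 0.640092.
1 − 2Q = 0.866916, giving −¼ ln(0.866916) = 0.035703.
d = 0.640092 + 0.035703 = 0.675795.
Under a molecular clock d = 2μt, so t = d/(2μ) = 0.675795 / (2 × 7.0 × 10^-10) = 482.71 million years.

482.71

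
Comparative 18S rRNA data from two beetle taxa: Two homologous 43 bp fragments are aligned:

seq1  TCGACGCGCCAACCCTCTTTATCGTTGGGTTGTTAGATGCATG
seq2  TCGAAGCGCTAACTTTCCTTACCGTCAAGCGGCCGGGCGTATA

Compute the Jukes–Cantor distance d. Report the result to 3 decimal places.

0.613

The sequences differ at 18 of 43 sites, so p = 18/43 ≈ 0.418605.
d = −(3/4) ln(1 − 4p/3) = −0.75 ln(1 − 0.55814) = −0.75 ln(0.44186)
  = −0.75 × (-0.816762) = 0.612572 substitutions/site.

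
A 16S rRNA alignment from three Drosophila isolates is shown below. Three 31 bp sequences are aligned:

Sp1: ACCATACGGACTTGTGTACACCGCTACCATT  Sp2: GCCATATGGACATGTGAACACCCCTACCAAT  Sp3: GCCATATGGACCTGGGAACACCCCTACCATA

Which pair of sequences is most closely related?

Sp1–Sp2: 6/31 differ, p = 0.194, d = 0.224.
Sp1–Sp3: 7/31 differ, p = 0.226, d = 0.269.
Sp2–Sp3: 4/31 differ, p = 0.129, d = 0.142.
The smallest distance is between Sp2 and Sp3.

Sp2 and Sp3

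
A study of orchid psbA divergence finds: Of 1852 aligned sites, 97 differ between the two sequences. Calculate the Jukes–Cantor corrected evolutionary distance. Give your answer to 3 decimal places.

p = 97/1852 ≈ 0.052376.
d = −(3/4) ln(1 − 4p/3) = −0.75 ln(1 − 0.069835) = −0.75 ln(0.930165)
  = −0.75 × (-0.072393) = 0.054295 substitutions/site.

0.054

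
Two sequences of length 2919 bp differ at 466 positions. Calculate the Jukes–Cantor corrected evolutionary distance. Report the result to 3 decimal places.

p = 466/2919 ≈ 0.159644.
d = −(3/4) ln(1 − 4p/3) = −0.75 ln(1 − 0.212859) = −0.75 ln(0.787141)
  = −0.75 × (-0.239348) = 0.179511 substitutions/site.

0.180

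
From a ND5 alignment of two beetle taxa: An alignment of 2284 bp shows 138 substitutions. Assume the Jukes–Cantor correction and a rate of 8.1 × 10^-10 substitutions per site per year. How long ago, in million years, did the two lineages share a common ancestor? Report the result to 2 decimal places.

p = 138/2284 ≈ 0.06042.
d = −(3/4) ln(1 − 4p/3) = −0.75 ln(1 − 0.08056) = −0.75 ln(0.91944)
  = −0.75 × (-0.083990) = 0.062993 substitutions/site.
Under a molecular clock d = 2μt, so t = d/(2μ) = 0.062993 / (2 × 8.1 × 10^-10) = 38.88 million years.

38.88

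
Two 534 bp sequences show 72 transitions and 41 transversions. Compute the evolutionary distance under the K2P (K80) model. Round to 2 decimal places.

0.25

P = 72/534 ≈ 0.134831 and Q = 41/534 ≈ 0.076779.
Under the Kimura two-parameter model, d = −½ ln(1 − 2P − Q) − ¼ ln(1 − 2Q).
1 − 2P − Q = 0.653559, giving −½ ln(0.653559) = 0.212661.
1 − 2Q = 0.846442, giving −¼ ln(0.846442) = 0.041678.
d = 0.212661 + 0.041678 = 0.254339.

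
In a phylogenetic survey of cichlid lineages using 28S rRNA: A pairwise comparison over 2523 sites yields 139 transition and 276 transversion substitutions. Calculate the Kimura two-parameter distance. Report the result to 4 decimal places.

P = 139/2523 ≈ 0.055093 and Q = 276/2523 ≈ 0.109394.
Under the Kimura two-parameter model, d = −½ ln(1 − 2P − Q) − ¼ ln(1 − 2Q).
1 − 2P − Q = 0.78042, giving −½ ln(0.78042) = 0.123962.
1 − 2Q = 0.781212, giving −¼ ln(0.781212) = 0.061727.
d = 0.123962 + 0.061727 = 0.185689.

0.1857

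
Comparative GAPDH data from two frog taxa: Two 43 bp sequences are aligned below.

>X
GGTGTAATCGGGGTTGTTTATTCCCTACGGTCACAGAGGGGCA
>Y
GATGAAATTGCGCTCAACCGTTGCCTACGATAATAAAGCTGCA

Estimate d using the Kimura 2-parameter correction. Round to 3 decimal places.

0.643

Of 43 sites, 10 differences are transitions and 8 are transversions, so P = 10/43 ≈ 0.232558 and Q = 8/43 ≈ 0.186047.
Under the Kimura two-parameter model, d = −½ ln(1 − 2P − Q) − ¼ ln(1 − 2Q).
1 − 2P − Q = 0.348837, giving −½ ln(0.348837) = 0.526575.
1 − 2Q = 0.627906, giving −¼ ln(0.627906) = 0.116341.
d = 0.526575 + 0.116341 = 0.642916.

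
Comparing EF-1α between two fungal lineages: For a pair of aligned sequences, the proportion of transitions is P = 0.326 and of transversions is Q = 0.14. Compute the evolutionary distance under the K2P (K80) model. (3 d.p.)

0.867

Under the Kimura two-parameter model, d = −½ ln(1 − 2P − Q) − ¼ ln(1 − 2Q).
1 − 2P − Q = 0.208, giving −½ ln(0.208) = 0.785109.
1 − 2Q = 0.72, giving −¼ ln(0.72) = 0.082126.
d = 0.785109 + 0.082126 = 0.867235.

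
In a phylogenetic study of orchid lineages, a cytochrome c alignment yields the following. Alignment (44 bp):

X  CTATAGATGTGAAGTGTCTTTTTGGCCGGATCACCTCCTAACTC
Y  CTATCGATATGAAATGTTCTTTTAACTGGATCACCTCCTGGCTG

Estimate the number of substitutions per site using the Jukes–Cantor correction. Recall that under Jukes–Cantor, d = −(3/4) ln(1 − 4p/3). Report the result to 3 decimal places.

0.304

The sequences differ at 11 of 44 sites, so p = 11/44 = 0.25.
d = −(3/4) ln(1 − 4p/3) = −0.75 ln(1 − 0.333333) = −0.75 ln(0.666667)
  = −0.75 × (-0.405465) = 0.304099 substitutions/site.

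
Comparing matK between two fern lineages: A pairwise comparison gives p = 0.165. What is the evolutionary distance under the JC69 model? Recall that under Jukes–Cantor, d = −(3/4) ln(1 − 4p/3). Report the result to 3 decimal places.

d = −(3/4) ln(1 − 4p/3) = −0.75 ln(1 − 0.22) = −0.75 ln(0.78)
  = −0.75 × (-0.248461) = 0.186346 substitutions/site.

0.186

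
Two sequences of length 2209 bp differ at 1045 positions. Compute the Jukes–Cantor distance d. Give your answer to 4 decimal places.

0.7472

p = 1045/2209 ≈ 0.473065.
d = −(3/4) ln(1 − 4p/3) = −0.75 ln(1 − 0.630753) = −0.75 ln(0.369247)
  = −0.75 × (-0.996289) = 0.747217 substitutions/site.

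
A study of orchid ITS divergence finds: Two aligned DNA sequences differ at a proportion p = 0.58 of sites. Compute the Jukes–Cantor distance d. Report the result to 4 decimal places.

d = −(3/4) ln(1 − 4p/3) = −0.75 ln(1 − 0.773333) = −0.75 ln(0.226667)
  = −0.75 × (-1.484273) = 1.113205 substitutions/site.

1.1132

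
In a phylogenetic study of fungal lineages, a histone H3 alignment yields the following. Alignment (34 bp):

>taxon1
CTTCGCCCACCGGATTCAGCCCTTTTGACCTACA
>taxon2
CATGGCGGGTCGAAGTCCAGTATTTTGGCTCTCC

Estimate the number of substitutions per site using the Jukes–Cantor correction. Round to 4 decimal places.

The sequences differ at 18 of 34 sites, so p = 18/34 ≈ 0.529412.
d = −(3/4) ln(1 − 4p/3) = −0.75 ln(1 − 0.705883) = −0.75 ln(0.294117)
  = −0.75 × (-1.223778) = 0.917834 substitutions/site.

0.9178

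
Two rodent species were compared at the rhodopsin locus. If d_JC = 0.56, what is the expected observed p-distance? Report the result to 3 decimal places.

0.395

p = (3/4)(1 − e^(−4d/3)) = 0.75 × (1 − e^(-0.746667)) = 0.75 × (1 − 0.473944) = 0.394542.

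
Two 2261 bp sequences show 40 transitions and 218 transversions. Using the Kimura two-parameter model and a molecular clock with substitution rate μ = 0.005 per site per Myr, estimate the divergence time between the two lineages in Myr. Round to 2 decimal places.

12.42

P = 40/2261 ≈ 0.017691 and Q = 218/2261 ≈ 0.096418.
Under the Kimura two-parameter model, d = −½ ln(1 − 2P − Q) − ¼ ln(1 − 2Q).
1 − 2P − Q = 0.8682, giving −½ ln(0.8682) = 0.070667.
1 − 2Q = 0.807164, giving −¼ ln(0.807164) = 0.053557.
d = 0.070667 + 0.053557 = 0.124224.
Under a molecular clock d = 2μt, so t = d/(2μ) = 0.124224 / (2 × 0.005) = 12.42 Myr.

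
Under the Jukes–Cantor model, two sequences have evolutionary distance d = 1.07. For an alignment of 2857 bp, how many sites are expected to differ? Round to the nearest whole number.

Invert JC69: p = (3/4)(1 − e^(−4d/3)) = 0.75 × (1 − e^(-1.426667)) = 0.75 × (1 − 0.240108) = 0.569919.
Expected differing sites = pL ≈ 0.569919 × 2857 = 1628.258583 ≈ 1628.

1628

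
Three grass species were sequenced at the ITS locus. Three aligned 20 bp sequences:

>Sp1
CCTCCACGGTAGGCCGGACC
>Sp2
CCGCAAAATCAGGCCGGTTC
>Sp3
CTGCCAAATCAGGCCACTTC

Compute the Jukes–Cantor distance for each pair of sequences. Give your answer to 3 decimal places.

d(Sp1,Sp2) = 0.572, d(Sp1,Sp3) = 0.824, d(Sp2,Sp3) = 0.233

Sp1–Sp2: 8/20 sites differ → p = 0.4, d = −0.75 ln(1 − 0.533333) = 0.571605 ≈ 0.572.
Sp1–Sp3: 10/20 sites differ → p = 0.5, d = −0.75 ln(1 − 0.666667) = 0.823960 ≈ 0.824.
Sp2–Sp3: 4/20 sites differ → p = 0.2, d = −0.75 ln(1 − 0.266667) = 0.232617 ≈ 0.233.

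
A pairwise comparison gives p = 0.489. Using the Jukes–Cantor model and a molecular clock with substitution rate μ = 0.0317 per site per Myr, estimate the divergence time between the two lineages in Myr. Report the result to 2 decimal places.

12.49

d = −(3/4) ln(1 − 4p/3) = −0.75 ln(1 − 0.652) = −0.75 ln(0.348)
  = −0.75 × (-1.055553) = 0.791665 substitutions/site.
Under a molecular clock d = 2μt, so t = d/(2μ) = 0.791665 / (2 × 0.0317) = 12.49 Myr.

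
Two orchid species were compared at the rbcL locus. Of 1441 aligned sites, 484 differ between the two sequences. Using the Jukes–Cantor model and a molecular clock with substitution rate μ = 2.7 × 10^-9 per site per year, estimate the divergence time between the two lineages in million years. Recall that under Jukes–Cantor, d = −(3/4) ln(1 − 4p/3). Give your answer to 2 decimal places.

82.49

p = 484/1441 ≈ 0.335878.
d = −(3/4) ln(1 − 4p/3) = −0.75 ln(1 − 0.447837) = −0.75 ln(0.552163)
  = −0.75 × (-0.593912) = 0.445434 substitutions/site.
Under a molecular clock d = 2μt, so t = d/(2μ) = 0.445434 / (2 × 2.7 × 10^-9) = 82.49 million years.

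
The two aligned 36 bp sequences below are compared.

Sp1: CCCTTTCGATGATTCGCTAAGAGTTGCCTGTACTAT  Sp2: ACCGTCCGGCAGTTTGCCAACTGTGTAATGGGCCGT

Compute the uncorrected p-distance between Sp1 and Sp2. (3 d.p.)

The sequences differ at 19 of 36 positions.
p = 19/36 = 0.527777… ≈ 0.528 (to 3 d.p.).

0.528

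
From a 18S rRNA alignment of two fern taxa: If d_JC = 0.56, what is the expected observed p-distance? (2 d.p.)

p = (3/4)(1 − e^(−4d/3)) = 0.75 × (1 − e^(-0.746667)) = 0.75 × (1 − 0.473944) = 0.394542.

0.39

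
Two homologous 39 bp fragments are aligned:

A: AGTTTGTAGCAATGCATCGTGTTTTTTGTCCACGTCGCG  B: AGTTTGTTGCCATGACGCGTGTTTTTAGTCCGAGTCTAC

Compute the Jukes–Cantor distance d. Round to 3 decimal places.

The sequences differ at 11 of 39 sites, so p = 11/39 ≈ 0.282051.
d = −(3/4) ln(1 − 4p/3) = −0.75 ln(1 − 0.376068) = −0.75 ln(0.623932)
  = −0.75 × (-0.471714) = 0.353786 substitutions/site.

0.354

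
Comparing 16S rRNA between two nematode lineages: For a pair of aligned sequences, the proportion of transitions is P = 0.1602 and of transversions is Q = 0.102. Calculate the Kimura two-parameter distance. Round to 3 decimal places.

0.331

Under the Kimura two-parameter model, d = −½ ln(1 − 2P − Q) − ¼ ln(1 − 2Q).
1 − 2P − Q = 0.5776, giving −½ ln(0.5776) = 0.274437.
1 − 2Q = 0.796, giving −¼ ln(0.796) = 0.057039.
d = 0.274437 + 0.057039 = 0.331476.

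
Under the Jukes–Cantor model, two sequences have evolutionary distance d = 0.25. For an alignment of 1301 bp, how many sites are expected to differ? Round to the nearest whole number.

Invert JC69: p = (3/4)(1 − e^(−4d/3)) = 0.75 × (1 − e^(-0.333333)) = 0.75 × (1 − 0.716532) = 0.212601.
Expected differing sites = pL ≈ 0.212601 × 1301 = 276.593901 ≈ 277.

277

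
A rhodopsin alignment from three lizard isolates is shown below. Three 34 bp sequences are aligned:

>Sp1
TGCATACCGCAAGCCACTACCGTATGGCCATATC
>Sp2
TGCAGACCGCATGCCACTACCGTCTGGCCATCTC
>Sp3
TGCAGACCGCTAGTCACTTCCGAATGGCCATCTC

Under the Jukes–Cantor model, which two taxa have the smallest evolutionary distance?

Sp1 and Sp2

Sp1–Sp2: 4/34 differ, p = 0.118, d = 0.128.
Sp1–Sp3: 6/34 differ, p = 0.176, d = 0.201.
Sp2–Sp3: 6/34 differ, p = 0.176, d = 0.201.
The smallest distance is between Sp1 and Sp2.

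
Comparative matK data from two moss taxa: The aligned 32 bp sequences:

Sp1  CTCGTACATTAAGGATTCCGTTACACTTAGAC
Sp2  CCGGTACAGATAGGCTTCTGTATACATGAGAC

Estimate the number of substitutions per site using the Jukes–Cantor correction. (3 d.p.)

The sequences differ at 13 of 32 sites, so p = 13/32 = 0.40625.
d = −(3/4) ln(1 − 4p/3) = −0.75 ln(1 − 0.541667) = −0.75 ln(0.458333)
  = −0.75 × (-0.780159) = 0.585119 substitutions/site.

0.585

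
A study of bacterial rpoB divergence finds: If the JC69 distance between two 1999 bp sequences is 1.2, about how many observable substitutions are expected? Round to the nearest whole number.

1197

Invert JC69: p = (3/4)(1 − e^(−4d/3)) = 0.75 × (1 − e^(-1.6)) = 0.75 × (1 − 0.201897) = 0.598577.
Expected differing sites = pL ≈ 0.598577 × 1999 = 1196.555423 ≈ 1197.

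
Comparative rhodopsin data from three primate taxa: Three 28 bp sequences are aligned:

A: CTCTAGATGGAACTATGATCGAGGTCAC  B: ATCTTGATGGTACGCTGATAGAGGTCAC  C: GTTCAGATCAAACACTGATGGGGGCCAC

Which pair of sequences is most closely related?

A–B: 6/28 differ, p = 0.214, d = 0.252.
A–C: 10/28 differ, p = 0.357, d = 0.485.
B–C: 11/28 differ, p = 0.393, d = 0.556.
The smallest distance is between A and B.

A and B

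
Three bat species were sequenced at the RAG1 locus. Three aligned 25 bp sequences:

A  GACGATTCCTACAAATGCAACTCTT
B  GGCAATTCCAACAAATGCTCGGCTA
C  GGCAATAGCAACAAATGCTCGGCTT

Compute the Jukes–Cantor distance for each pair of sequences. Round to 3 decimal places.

d(A,B) = 0.417, d(A,C) = 0.490, d(B,C) = 0.131

A–B: 8/25 sites differ → p = 0.32, d = −0.75 ln(1 − 0.426667) = 0.417216 ≈ 0.417.
A–C: 9/25 sites differ → p = 0.36, d = −0.75 ln(1 − 0.48) = 0.490445 ≈ 0.490.
B–C: 3/25 sites differ → p = 0.12, d = −0.75 ln(1 − 0.16) = 0.130765 ≈ 0.131.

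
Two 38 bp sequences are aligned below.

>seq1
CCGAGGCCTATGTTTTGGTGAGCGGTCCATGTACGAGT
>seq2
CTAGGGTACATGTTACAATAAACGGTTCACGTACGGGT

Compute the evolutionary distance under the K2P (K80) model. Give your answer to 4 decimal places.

Of 38 sites, 13 differences are transitions and 2 are transversions, so P = 13/38 ≈ 0.342105 and Q = 2/38 ≈ 0.052632.
Under the Kimura two-parameter model, d = −½ ln(1 − 2P − Q) − ¼ ln(1 − 2Q).
1 − 2P − Q = 0.263158, giving −½ ln(0.263158) = 0.667500.
1 − 2Q = 0.894736, giving −¼ ln(0.894736) = 0.027807.
d = 0.667500 + 0.027807 = 0.695307.

0.6953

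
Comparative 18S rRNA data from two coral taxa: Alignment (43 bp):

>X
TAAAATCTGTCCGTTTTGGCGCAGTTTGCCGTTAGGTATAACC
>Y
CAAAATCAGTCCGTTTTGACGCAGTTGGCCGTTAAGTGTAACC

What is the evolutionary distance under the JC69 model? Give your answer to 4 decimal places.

0.1544

The sequences differ at 6 of 43 sites (1, 8, 19, 27, 35, 38), so p = 6/43 ≈ 0.139535.
d = −(3/4) ln(1 − 4p/3) = −0.75 ln(1 − 0.186047) = −0.75 ln(0.813953)
  = −0.75 × (-0.205853) = 0.154390 substitutions/site.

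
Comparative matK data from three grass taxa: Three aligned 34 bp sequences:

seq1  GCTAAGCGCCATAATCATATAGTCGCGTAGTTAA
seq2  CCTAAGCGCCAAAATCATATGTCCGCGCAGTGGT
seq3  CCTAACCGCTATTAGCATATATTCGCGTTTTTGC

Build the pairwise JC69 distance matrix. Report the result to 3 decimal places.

d(seq1,seq2) = 0.326, d(seq1,seq3) = 0.373, d(seq2,seq3) = 0.477

seq1–seq2: 9/34 sites differ → p ≈ 0.264706, d = −0.75 ln(1 − 0.352941) = 0.326488 ≈ 0.326.
seq1–seq3: 10/34 sites differ → p ≈ 0.294118, d = −0.75 ln(1 − 0.392157) = 0.373379 ≈ 0.373.
seq2–seq3: 12/34 sites differ → p ≈ 0.352941, d = −0.75 ln(1 − 0.470588) = 0.476991 ≈ 0.477.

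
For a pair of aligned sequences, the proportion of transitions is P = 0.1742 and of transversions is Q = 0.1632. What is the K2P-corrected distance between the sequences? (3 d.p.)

0.457

Under the Kimura two-parameter model, d = −½ ln(1 − 2P − Q) − ¼ ln(1 − 2Q).
1 − 2P − Q = 0.4884, giving −½ ln(0.4884) = 0.358310.
1 − 2Q = 0.6736, giving −¼ ln(0.6736) = 0.098780.
d = 0.358310 + 0.098780 = 0.457090.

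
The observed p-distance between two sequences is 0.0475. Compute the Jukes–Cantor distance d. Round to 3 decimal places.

d = −(3/4) ln(1 − 4p/3) = −0.75 ln(1 − 0.063333) = −0.75 ln(0.936667)
  = −0.75 × (-0.065427) = 0.049070 substitutions/site.

0.049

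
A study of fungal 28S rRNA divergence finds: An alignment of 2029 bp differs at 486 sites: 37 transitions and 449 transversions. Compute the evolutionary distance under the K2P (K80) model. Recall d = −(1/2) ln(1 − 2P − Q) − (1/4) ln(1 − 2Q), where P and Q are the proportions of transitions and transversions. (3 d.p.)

0.295

P = 37/2029 ≈ 0.018236 and Q = 449/2029 ≈ 0.221291.
Under the Kimura two-parameter model, d = −½ ln(1 − 2P − Q) − ¼ ln(1 − 2Q).
1 − 2P − Q = 0.742237, giving −½ ln(0.742237) = 0.149043.
1 − 2Q = 0.557418, giving −¼ ln(0.557418) = 0.146110.
d = 0.149043 + 0.146110 = 0.295153.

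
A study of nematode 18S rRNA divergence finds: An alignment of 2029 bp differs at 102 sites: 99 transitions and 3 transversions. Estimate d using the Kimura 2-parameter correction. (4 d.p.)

0.0529

P = 99/2029 ≈ 0.048793 and Q = 3/2029 ≈ 0.001479.
Under the Kimura two-parameter model, d = −½ ln(1 − 2P − Q) − ¼ ln(1 − 2Q).
1 − 2P − Q = 0.900935, giving −½ ln(0.900935) = 0.052161.
1 − 2Q = 0.997042, giving −¼ ln(0.997042) = 0.000741.
d = 0.052161 + 0.000741 = 0.052902.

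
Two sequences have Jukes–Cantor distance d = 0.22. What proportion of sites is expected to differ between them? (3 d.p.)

0.191

p = (3/4)(1 − e^(−4d/3)) = 0.75 × (1 − e^(-0.293333)) = 0.75 × (1 − 0.745774) = 0.190670.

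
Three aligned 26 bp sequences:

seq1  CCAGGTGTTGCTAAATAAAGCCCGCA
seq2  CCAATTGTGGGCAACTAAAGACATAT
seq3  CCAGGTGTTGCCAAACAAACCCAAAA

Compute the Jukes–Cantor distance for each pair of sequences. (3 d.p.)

seq1–seq2: 11/26 sites differ → p ≈ 0.423077, d = −0.75 ln(1 − 0.564103) = 0.622762 ≈ 0.623.
seq1–seq3: 6/26 sites differ → p ≈ 0.230769, d = −0.75 ln(1 − 0.307692) = 0.275793 ≈ 0.276.
seq2–seq3: 10/26 sites differ → p ≈ 0.384615, d = −0.75 ln(1 − 0.51282) = 0.539341 ≈ 0.539.

d(seq1,seq2) = 0.623, d(seq1,seq3) = 0.276, d(seq2,seq3) = 0.539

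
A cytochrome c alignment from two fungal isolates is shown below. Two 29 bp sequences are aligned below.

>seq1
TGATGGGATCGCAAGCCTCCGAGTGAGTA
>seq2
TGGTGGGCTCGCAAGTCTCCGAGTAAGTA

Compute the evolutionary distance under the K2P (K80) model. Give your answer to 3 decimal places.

0.156

Of 29 sites, 3 differences are transitions and 1 are transversions, so P = 3/29 ≈ 0.103448 and Q = 1/29 ≈ 0.034483.
Under the Kimura two-parameter model, d = −½ ln(1 − 2P − Q) − ¼ ln(1 − 2Q).
1 − 2P − Q = 0.758621, giving −½ ln(0.758621) = 0.138126.
1 − 2Q = 0.931034, giving −¼ ln(0.931034) = 0.017865.
d = 0.138126 + 0.017865 = 0.155991.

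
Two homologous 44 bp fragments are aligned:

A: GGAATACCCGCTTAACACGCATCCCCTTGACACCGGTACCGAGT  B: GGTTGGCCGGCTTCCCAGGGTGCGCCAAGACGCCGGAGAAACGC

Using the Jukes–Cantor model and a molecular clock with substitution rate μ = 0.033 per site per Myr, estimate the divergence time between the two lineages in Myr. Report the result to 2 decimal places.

The sequences differ at 22 of 44 sites, so p = 22/44 = 0.5.
d = −(3/4) ln(1 − 4p/3) = −0.75 ln(1 − 0.666667) = −0.75 ln(0.333333)
  = −0.75 × (-1.098613) = 0.823960 substitutions/site.
Under a molecular clock d = 2μt, so t = d/(2μ) = 0.823960 / (2 × 0.033) = 12.48 Myr.

12.48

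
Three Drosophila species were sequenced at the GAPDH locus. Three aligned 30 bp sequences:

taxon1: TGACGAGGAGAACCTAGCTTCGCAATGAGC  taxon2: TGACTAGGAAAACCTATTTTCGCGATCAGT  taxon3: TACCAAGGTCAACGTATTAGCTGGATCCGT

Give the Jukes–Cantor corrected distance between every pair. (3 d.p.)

d(taxon1,taxon2) = 0.280, d(taxon1,taxon3) = 0.931, d(taxon2,taxon3) = 0.503

taxon1–taxon2: 7/30 sites differ → p ≈ 0.233333, d = −0.75 ln(1 − 0.311111) = 0.279506 ≈ 0.280.
taxon1–taxon3: 16/30 sites differ → p ≈ 0.533333, d = −0.75 ln(1 − 0.711111) = 0.931285 ≈ 0.931.
taxon2–taxon3: 11/30 sites differ → p ≈ 0.366667, d = −0.75 ln(1 − 0.488889) = 0.503376 ≈ 0.503.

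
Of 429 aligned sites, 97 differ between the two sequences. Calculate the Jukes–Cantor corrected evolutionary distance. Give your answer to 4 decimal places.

p = 97/429 ≈ 0.226107.
d = −(3/4) ln(1 − 4p/3) = −0.75 ln(1 − 0.301476) = −0.75 ln(0.698524)
  = −0.75 × (-0.358786) = 0.269090 substitutions/site.

0.2691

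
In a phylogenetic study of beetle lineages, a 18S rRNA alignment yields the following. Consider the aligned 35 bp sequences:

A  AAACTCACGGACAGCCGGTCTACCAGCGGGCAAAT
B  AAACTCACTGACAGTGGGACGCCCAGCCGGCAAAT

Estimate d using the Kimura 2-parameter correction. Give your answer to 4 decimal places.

Of 35 sites, 1 differences are transitions and 6 are transversions, so P = 1/35 ≈ 0.028571 and Q = 6/35 ≈ 0.171429.
Under the Kimura two-parameter model, d = −½ ln(1 − 2P − Q) − ¼ ln(1 − 2Q).
1 − 2P − Q = 0.771429, giving −½ ln(0.771429) = 0.129755.
1 − 2Q = 0.657142, giving −¼ ln(0.657142) = 0.104964.
d = 0.129755 + 0.104964 = 0.234719.

0.2347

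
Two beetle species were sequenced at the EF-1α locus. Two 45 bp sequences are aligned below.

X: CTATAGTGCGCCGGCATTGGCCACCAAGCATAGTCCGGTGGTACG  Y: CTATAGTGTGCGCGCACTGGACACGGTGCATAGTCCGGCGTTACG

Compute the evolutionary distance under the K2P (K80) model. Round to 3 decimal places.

Of 45 sites, 4 differences are transitions and 6 are transversions, so P = 4/45 ≈ 0.088889 and Q = 6/45 ≈ 0.133333.
Under the Kimura two-parameter model, d = −½ ln(1 − 2P − Q) − ¼ ln(1 − 2Q).
1 − 2P − Q = 0.688889, giving −½ ln(0.688889) = 0.186338.
1 − 2Q = 0.733334, giving −¼ ln(0.733334) = 0.077539.
d = 0.186338 + 0.077539 = 0.263877.

0.264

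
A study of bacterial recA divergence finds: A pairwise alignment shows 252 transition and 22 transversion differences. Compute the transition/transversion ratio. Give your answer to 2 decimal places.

R = 252/22 = 11.454545… ≈ 11.45 (to 2 d.p.).

11.45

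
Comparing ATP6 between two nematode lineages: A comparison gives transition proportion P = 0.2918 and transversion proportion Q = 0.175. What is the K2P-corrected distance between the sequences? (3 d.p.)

Under the Kimura two-parameter model, d = −½ ln(1 − 2P − Q) − ¼ ln(1 − 2Q).
1 − 2P − Q = 0.2414, giving −½ ln(0.2414) = 0.710650.
1 − 2Q = 0.65, giving −¼ ln(0.65) = 0.107696.
d = 0.710650 + 0.107696 = 0.818346.

0.818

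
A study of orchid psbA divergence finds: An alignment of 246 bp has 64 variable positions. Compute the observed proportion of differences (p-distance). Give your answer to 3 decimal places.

0.260

p = 64/246 = 0.260162… ≈ 0.260 (to 3 d.p.).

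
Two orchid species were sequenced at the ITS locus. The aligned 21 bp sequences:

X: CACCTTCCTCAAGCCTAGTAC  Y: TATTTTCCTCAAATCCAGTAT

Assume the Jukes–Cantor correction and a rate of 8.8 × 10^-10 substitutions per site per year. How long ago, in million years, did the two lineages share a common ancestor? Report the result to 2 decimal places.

The sequences differ at 7 of 21 sites (1, 3, 4, 13, 14, 16, 21), so p = 7/21 ≈ 0.333333.
d = −(3/4) ln(1 − 4p/3) = −0.75 ln(1 − 0.444444) = −0.75 ln(0.555556)
  = −0.75 × (-0.587786) = 0.440840 substitutions/site.
Under a molecular clock d = 2μt, so t = d/(2μ) = 0.440840 / (2 × 8.8 × 10^-10) = 250.48 million years.

250.48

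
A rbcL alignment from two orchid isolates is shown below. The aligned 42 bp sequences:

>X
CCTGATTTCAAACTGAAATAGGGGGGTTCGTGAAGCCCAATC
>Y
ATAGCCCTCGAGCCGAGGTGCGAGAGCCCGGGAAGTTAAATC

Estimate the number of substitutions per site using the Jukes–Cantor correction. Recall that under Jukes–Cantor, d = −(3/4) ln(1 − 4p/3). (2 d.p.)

0.82

The sequences differ at 21 of 42 sites, so p = 21/42 = 0.5.
d = −(3/4) ln(1 − 4p/3) = −0.75 ln(1 − 0.666667) = −0.75 ln(0.333333)
  = −0.75 × (-1.098613) = 0.823960 substitutions/site.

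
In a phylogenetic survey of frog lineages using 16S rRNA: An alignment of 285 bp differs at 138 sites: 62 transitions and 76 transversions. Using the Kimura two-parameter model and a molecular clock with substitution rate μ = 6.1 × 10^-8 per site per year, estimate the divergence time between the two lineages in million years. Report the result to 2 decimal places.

P = 62/285 ≈ 0.217544 and Q = 76/285 ≈ 0.266667.
Under the Kimura two-parameter model, d = −½ ln(1 − 2P − Q) − ¼ ln(1 − 2Q).
1 − 2P − Q = 0.298245, giving −½ ln(0.298245) = 0.604920.
1 − 2Q = 0.466666, giving −¼ ln(0.466666) = 0.190535.
d = 0.604920 + 0.190535 = 0.795455.
Under a molecular clock d = 2μt, so t = d/(2μ) = 0.795455 / (2 × 6.1 × 10^-8) = 6.52 million years.

6.52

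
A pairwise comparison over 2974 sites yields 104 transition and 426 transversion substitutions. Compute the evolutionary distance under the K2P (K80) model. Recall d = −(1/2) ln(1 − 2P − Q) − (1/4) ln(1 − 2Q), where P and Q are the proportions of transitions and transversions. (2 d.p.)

0.20

P = 104/2974 ≈ 0.03497 and Q = 426/2974 ≈ 0.143241.
Under the Kimura two-parameter model, d = −½ ln(1 − 2P − Q) − ¼ ln(1 − 2Q).
1 − 2P − Q = 0.786819, giving −½ ln(0.786819) = 0.119879.
1 − 2Q = 0.713518, giving −¼ ln(0.713518) = 0.084387.
d = 0.119879 + 0.084387 = 0.204266.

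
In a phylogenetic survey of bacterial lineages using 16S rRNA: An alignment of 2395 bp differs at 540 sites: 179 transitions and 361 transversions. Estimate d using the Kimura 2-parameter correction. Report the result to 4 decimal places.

P = 179/2395 ≈ 0.074739 and Q = 361/2395 ≈ 0.150731.
Under the Kimura two-parameter model, d = −½ ln(1 − 2P − Q) − ¼ ln(1 − 2Q).
1 − 2P − Q = 0.699791, giving −½ ln(0.699791) = 0.178487.
1 − 2Q = 0.698538, giving −¼ ln(0.698538) = 0.089691.
d = 0.178487 + 0.089691 = 0.268178.

0.2682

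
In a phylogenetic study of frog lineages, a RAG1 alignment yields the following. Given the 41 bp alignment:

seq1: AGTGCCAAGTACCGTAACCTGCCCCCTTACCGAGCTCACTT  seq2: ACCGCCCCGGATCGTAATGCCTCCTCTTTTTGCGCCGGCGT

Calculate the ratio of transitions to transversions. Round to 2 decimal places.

Transitions are A↔G and C↔T; transversions are all other mismatches.
Transitions: 10. Transversions: 10.
R = 10/10 = 1.00.

1.00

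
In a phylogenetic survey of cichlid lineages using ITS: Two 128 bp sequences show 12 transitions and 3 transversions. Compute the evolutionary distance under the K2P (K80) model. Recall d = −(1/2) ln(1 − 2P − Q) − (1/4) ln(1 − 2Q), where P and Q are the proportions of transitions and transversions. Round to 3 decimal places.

0.130

P = 12/128 = 0.09375 and Q = 3/128 ≈ 0.023438.
Under the Kimura two-parameter model, d = −½ ln(1 − 2P − Q) − ¼ ln(1 − 2Q).
1 − 2P − Q = 0.789062, giving −½ ln(0.789062) = 0.118455.
1 − 2Q = 0.953124, giving −¼ ln(0.953124) = 0.012003.
d = 0.118455 + 0.012003 = 0.130458.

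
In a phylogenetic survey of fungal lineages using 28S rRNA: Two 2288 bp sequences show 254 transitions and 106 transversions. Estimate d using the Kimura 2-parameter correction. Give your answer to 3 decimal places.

P = 254/2288 ≈ 0.111014 and Q = 106/2288 ≈ 0.046329.
Under the Kimura two-parameter model, d = −½ ln(1 − 2P − Q) − ¼ ln(1 − 2Q).
1 − 2P − Q = 0.731643, giving −½ ln(0.731643) = 0.156231.
1 − 2Q = 0.907342, giving −¼ ln(0.907342) = 0.024309.
d = 0.156231 + 0.024309 = 0.180540.

0.181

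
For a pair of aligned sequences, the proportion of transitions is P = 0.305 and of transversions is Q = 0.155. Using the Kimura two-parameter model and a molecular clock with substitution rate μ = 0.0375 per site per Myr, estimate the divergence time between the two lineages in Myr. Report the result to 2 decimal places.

10.89

Under the Kimura two-parameter model, d = −½ ln(1 − 2P − Q) − ¼ ln(1 − 2Q).
1 − 2P − Q = 0.235, giving −½ ln(0.235) = 0.724085.
1 − 2Q = 0.69, giving −¼ ln(0.69) = 0.092766.
d = 0.724085 + 0.092766 = 0.816851.
Under a molecular clock d = 2μt, so t = d/(2μ) = 0.816851 / (2 × 0.0375) = 10.89 Myr.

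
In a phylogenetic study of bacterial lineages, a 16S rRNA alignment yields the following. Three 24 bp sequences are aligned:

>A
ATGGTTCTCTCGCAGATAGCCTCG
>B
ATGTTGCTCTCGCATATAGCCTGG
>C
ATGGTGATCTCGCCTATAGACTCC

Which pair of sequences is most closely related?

A–B: 4/24 differ, p = 0.167, d = 0.188.
A–C: 6/24 differ, p = 0.250, d = 0.304.
B–C: 6/24 differ, p = 0.250, d = 0.304.
The smallest distance is between A and B.

A and B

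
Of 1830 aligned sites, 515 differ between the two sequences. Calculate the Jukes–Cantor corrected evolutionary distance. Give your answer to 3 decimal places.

0.353

p = 515/1830 ≈ 0.281421.
d = −(3/4) ln(1 − 4p/3) = −0.75 ln(1 − 0.375228) = −0.75 ln(0.624772)
  = −0.75 × (-0.470368) = 0.352776 substitutions/site.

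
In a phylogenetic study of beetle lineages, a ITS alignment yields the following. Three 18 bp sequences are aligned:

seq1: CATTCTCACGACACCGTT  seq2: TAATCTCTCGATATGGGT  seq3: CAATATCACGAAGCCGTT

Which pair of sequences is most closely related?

seq1–seq2: 7/18 differ, p = 0.389, d = 0.548.
seq1–seq3: 4/18 differ, p = 0.222, d = 0.264.
seq2–seq3: 8/18 differ, p = 0.444, d = 0.673.
The smallest distance is between seq1 and seq3.

seq1 and seq3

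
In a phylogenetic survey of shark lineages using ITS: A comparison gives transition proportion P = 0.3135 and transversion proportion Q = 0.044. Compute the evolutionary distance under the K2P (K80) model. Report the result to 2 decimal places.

0.58

Under the Kimura two-parameter model, d = −½ ln(1 − 2P − Q) − ¼ ln(1 − 2Q).
1 − 2P − Q = 0.329, giving −½ ln(0.329) = 0.555849.
1 − 2Q = 0.912, giving −¼ ln(0.912) = 0.023029.
d = 0.555849 + 0.023029 = 0.578878.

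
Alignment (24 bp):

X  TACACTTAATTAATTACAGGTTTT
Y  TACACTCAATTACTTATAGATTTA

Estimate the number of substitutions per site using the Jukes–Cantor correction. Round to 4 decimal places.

The sequences differ at 5 of 24 sites (7, 13, 17, 20, 24), so p = 5/24 ≈ 0.208333.
d = −(3/4) ln(1 − 4p/3) = −0.75 ln(1 − 0.277777) = −0.75 ln(0.722223)
  = −0.75 × (-0.325421) = 0.244066 substitutions/site.

0.2441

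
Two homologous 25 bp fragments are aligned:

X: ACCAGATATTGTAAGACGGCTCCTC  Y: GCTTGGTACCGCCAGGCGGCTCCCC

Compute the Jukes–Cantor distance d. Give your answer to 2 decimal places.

The sequences differ at 10 of 25 sites (1, 3, 4, 6, 9, 10, 12, 13, 16, 24), so p = 10/25 = 0.4.
d = −(3/4) ln(1 − 4p/3) = −0.75 ln(1 − 0.533333) = −0.75 ln(0.466667)
  = −0.75 × (-0.762139) = 0.571604 substitutions/site.

0.57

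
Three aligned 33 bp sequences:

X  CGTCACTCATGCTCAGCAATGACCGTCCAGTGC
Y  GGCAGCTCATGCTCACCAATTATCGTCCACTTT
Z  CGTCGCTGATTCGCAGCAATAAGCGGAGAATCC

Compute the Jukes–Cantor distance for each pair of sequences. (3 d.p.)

X–Y: 10/33 sites differ → p ≈ 0.30303, d = −0.75 ln(1 − 0.40404) = 0.388186 ≈ 0.388.
X–Z: 11/33 sites differ → p ≈ 0.333333, d = −0.75 ln(1 − 0.444444) = 0.440839 ≈ 0.441.
Y–Z: 15/33 sites differ → p ≈ 0.454545, d = −0.75 ln(1 − 0.60606) = 0.698667 ≈ 0.699.

d(X,Y) = 0.388, d(X,Z) = 0.441, d(Y,Z) = 0.699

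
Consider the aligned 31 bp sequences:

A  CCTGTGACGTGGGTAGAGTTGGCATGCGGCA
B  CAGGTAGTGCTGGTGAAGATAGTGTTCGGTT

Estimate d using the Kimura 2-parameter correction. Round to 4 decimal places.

1.0347

Of 31 sites, 10 differences are transitions and 6 are transversions, so P = 10/31 ≈ 0.322581 and Q = 6/31 ≈ 0.193548.
Under the Kimura two-parameter model, d = −½ ln(1 − 2P − Q) − ¼ ln(1 − 2Q).
1 − 2P − Q = 0.16129, giving −½ ln(0.16129) = 0.912276.
1 − 2Q = 0.612904, giving −¼ ln(0.612904) = 0.122387.
d = 0.912276 + 0.122387 = 1.034663.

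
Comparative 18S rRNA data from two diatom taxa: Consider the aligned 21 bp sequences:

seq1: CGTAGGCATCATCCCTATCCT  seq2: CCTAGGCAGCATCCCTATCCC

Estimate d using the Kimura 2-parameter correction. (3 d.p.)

Of 21 sites, 1 differences are transitions and 2 are transversions, so P = 1/21 ≈ 0.047619 and Q = 2/21 ≈ 0.095238.
Under the Kimura two-parameter model, d = −½ ln(1 − 2P − Q) − ¼ ln(1 − 2Q).
1 − 2P − Q = 0.809524, giving −½ ln(0.809524) = 0.105654.
1 − 2Q = 0.809524, giving −¼ ln(0.809524) = 0.052827.
d = 0.105654 + 0.052827 = 0.158481.

0.158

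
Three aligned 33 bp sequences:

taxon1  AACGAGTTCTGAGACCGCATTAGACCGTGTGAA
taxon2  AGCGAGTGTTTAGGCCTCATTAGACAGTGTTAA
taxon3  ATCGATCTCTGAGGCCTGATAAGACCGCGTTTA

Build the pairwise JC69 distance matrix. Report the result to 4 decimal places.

d(taxon1,taxon2) = 0.2928, d(taxon1,taxon3) = 0.3882, d(taxon2,taxon3) = 0.4408

taxon1–taxon2: 8/33 sites differ → p ≈ 0.242424, d = −0.75 ln(1 − 0.323232) = 0.292820 ≈ 0.2928.
taxon1–taxon3: 10/33 sites differ → p ≈ 0.30303, d = −0.75 ln(1 − 0.40404) = 0.388186 ≈ 0.3882.
taxon2–taxon3: 11/33 sites differ → p ≈ 0.333333, d = −0.75 ln(1 − 0.444444) = 0.440839 ≈ 0.4408.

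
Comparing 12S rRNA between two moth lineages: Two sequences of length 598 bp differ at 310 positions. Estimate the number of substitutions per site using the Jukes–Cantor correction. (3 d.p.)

p = 310/598 ≈ 0.518395.
d = −(3/4) ln(1 − 4p/3) = −0.75 ln(1 − 0.691193) = −0.75 ln(0.308807)
  = −0.75 × (-1.175039) = 0.881279 substitutions/site.

0.881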